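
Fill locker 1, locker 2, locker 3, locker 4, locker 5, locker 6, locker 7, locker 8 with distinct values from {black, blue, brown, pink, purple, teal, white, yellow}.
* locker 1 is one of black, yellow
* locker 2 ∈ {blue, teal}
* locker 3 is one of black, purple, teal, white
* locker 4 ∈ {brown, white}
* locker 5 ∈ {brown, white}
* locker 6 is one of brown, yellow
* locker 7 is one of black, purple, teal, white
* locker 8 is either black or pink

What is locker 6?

The 8 variables together cover exactly {black, blue, brown, pink, purple, teal, white, yellow} — 8 values for 8 variables — and blue appears only in locker 2's list, so locker 2 = blue.
Among the 7 still-open variables, pink fits only locker 8 (and all 7 values in {black, brown, pink, purple, teal, white, yellow} must be used), so locker 8 = pink.
locker 4 and locker 5 share exactly the 2 values {brown, white}; by pigeonhole those values go to them, so strike brown, white from locker 3, locker 6, locker 7.
So locker 6 = yellow.

yellow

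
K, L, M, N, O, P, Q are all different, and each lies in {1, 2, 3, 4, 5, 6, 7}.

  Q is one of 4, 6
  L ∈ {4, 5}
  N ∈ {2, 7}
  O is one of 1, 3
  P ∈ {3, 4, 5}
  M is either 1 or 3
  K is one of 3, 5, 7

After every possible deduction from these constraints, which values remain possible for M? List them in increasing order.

1, 3

The 7 variables together cover exactly {1, 2, 3, 4, 5, 6, 7} — 7 values for 7 variables — and 2 appears only in N's list, so N = 2.
Among the 6 still-open variables, 6 fits only Q (and all 6 values in {1, 3, 4, 5, 6, 7} must be used), so Q = 6.
Among the 5 still-open variables, 7 fits only K (and all 5 values in {1, 3, 4, 5, 7} must be used), so K = 7.
M and O between them cover only {1, 3} — a naked pair. Remove those values from P.
No further eliminations apply; M can still be any of 1, 3.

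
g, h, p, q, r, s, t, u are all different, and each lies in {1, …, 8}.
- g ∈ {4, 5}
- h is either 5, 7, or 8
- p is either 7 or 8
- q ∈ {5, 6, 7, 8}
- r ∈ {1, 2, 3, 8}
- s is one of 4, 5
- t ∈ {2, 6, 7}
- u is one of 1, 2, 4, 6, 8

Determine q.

6

The 8 variables draw from only 8 values {1, 2, 3, 4, 5, 6, 7, 8}, so each is used; only r can be 3, hence r = 3.
Among the 7 still-open variables, 1 fits only u (and all 7 values in {1, 2, 4, 5, 6, 7, 8} must be used), so u = 1.
The 6 still-open variables draw from only 6 values {2, 4, 5, 6, 7, 8}, so each is used; only t can be 2, hence t = 2.
The 5 still-open variables draw from only 5 values {4, 5, 6, 7, 8}, so each is used; only q can be 6, hence q = 6.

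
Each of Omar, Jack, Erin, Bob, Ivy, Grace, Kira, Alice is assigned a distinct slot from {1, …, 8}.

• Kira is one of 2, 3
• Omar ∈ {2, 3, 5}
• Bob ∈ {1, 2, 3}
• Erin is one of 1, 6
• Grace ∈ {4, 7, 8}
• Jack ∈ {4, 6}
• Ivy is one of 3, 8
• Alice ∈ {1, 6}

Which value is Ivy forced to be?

8

Among the 8 variables, 5 fits only Omar (and all 8 values in {1, 2, 3, 4, 5, 6, 7, 8} must be used), so Omar = 5.
The 7 still-open variables together cover exactly {1, 2, 3, 4, 6, 7, 8} — 7 values for 7 variables — and 7 appears only in Grace's list, so Grace = 7.
The 6 still-open variables together cover exactly {1, 2, 3, 4, 6, 8} — 6 values for 6 variables — and 4 appears only in Jack's list, so Jack = 4.
The 5 still-open variables draw from only 5 values {1, 2, 3, 6, 8}, so each is used; only Ivy can be 8, hence Ivy = 8.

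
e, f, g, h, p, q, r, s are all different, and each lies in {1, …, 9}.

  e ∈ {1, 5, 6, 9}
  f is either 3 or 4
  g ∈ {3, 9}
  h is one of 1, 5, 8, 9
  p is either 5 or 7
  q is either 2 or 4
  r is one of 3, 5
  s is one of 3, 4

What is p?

f and s share exactly the 2 values {3, 4}; by pigeonhole those values go to them, so strike 3, 4 from g, q, r.
g must be 9 (only option left). So e, h can't be 9.
q's domain is down to {2}, so q = 2.
That leaves r = 5. Eliminate 5 elsewhere: e, h, p.
So p = 7.

7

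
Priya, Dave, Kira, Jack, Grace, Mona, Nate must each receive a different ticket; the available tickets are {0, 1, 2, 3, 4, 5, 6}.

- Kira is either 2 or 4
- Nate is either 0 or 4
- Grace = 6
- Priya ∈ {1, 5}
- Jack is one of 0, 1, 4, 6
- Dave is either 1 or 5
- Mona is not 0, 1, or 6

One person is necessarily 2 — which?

Grace has just one choice, so Grace = 6. Remove 6 from Jack.
The 6 still-open variables draw from only 6 values {0, 1, 2, 3, 4, 5}, so each is used; only Mona can be 3, hence Mona = 3.
Among the 5 still-open variables, 2 fits only Kira (and all 5 values in {0, 1, 2, 4, 5} must be used), so Kira = 2.

Kira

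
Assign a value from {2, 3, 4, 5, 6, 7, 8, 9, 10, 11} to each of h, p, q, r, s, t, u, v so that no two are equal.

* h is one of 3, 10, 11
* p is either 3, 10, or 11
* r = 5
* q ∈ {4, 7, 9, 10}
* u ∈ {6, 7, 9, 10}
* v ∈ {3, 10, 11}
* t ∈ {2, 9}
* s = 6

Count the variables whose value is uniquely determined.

2

r's domain is down to {5}, so r = 5.
s has just one choice, so s = 6. Eliminate 6 elsewhere: u.
The 3 variables h, p, v are confined to {3, 10, 11}, which locks those values in; drop them from q, u.
Determined: r=5, s=6. The other variables each still have more than one consistent value. That makes 2.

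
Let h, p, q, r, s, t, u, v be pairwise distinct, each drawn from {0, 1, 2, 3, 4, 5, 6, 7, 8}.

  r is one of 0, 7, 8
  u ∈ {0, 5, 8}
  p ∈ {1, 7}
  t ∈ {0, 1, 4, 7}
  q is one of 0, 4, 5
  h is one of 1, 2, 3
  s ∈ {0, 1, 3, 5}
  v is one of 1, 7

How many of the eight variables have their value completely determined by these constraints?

The 8 variables together cover exactly {0, 1, 2, 3, 4, 5, 7, 8} — 8 values for 8 variables — and 2 appears only in h's list, so h = 2.
The 7 still-open variables draw from only 7 values {0, 1, 3, 4, 5, 7, 8}, so each is used; only s can be 3, hence s = 3.
p and v share exactly the 2 values {1, 7}; by pigeonhole those values go to them, so strike 1, 7 from r, t.
Determined: h=2, s=3. The other variables each still have more than one consistent value. That makes 2.

2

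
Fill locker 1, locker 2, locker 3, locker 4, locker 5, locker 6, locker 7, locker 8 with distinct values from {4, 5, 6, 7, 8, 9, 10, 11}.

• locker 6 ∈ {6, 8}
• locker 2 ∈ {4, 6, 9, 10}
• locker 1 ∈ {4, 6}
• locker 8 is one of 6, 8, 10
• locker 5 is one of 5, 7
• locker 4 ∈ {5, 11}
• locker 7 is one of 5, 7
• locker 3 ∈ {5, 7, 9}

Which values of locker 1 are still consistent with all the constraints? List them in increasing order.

4, 6

The 8 variables together cover exactly {4, 5, 6, 7, 8, 9, 10, 11} — 8 values for 8 variables — and 11 appears only in locker 4's list, so locker 4 = 11.
locker 5 and locker 7 share exactly the 2 values {5, 7}; by pigeonhole those values go to them, so strike 5, 7 from locker 3.
locker 3's domain is down to {9}, so locker 3 = 9. Eliminate 9 elsewhere: locker 2.
No further eliminations apply; locker 1 can still be any of 4, 6.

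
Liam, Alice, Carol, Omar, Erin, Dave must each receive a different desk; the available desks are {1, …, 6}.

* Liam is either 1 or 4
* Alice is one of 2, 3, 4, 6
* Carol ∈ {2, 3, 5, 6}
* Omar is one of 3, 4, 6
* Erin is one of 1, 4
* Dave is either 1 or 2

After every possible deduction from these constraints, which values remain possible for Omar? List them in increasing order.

Among the 6 variables, 5 fits only Carol (and all 6 values in {1, 2, 3, 4, 5, 6} must be used), so Carol = 5.
The 2 variables Liam and Erin are confined to {1, 4}, which locks those values in; drop them from Alice, Omar, Dave.
Dave's domain is down to {2}, so Dave = 2. So Alice can't be 2.
No further eliminations apply; Omar can still be any of 3, 6.

3, 6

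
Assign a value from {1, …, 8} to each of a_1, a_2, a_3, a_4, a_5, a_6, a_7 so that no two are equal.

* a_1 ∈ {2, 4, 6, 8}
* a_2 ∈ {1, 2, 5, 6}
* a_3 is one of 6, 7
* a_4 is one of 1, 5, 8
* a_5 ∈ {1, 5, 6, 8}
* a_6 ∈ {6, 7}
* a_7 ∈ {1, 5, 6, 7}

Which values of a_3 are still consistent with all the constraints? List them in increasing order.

The 7 variables draw from only 7 values {1, 2, 4, 5, 6, 7, 8}, so each is used; only a_1 can be 4, hence a_1 = 4.
The 6 still-open variables together cover exactly {1, 2, 5, 6, 7, 8} — 6 values for 6 variables — and 2 appears only in a_2's list, so a_2 = 2.
a_3 and a_6 between them cover only {6, 7} — a naked pair. Remove those values from a_5, a_7.
No further eliminations apply; a_3 can still be any of 6, 7.

6, 7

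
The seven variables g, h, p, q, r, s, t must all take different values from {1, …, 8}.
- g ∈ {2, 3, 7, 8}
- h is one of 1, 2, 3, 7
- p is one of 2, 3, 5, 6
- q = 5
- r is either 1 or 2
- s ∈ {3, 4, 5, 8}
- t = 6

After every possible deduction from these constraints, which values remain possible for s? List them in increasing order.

q must be 5 (only option left). Remove 5 from p, s.
t has just one choice, so t = 6. Strike 6 from p.
No further eliminations apply; s can still be any of 3, 4, 8.

3, 4, 8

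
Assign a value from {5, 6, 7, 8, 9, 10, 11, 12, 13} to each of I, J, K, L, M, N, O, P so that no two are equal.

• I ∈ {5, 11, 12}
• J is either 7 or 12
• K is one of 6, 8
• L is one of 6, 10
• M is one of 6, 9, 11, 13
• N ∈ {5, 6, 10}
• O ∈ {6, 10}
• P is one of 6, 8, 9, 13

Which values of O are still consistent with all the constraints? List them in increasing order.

The 2 variables L and O are confined to {6, 10}, which locks those values in; drop them from K, M, N, P.
K must be 8 (only option left). Strike 8 from P.
N must be 5 (only option left). So I can't be 5.
No further eliminations apply; O can still be any of 6, 10.

6, 10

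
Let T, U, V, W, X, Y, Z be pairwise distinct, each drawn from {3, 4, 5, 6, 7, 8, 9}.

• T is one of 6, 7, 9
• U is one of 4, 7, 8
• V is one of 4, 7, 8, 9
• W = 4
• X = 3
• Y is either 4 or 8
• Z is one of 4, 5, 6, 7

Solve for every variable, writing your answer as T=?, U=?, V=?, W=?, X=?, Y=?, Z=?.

T=6, U=7, V=9, W=4, X=3, Y=8, Z=5

W has just one choice, so W = 4. Remove 4 from U, V, Y, Z.
X must be 3 (only option left).
Y must be 8 (only option left). Strike 8 from U, V.
U's domain is down to {7}, so U = 7. So T, V, Z can't be 7.
V's domain is down to {9}, so V = 9. So T can't be 9.
T's domain is down to {6}, so T = 6. Eliminate 6 elsewhere: Z.
Z has just one choice, so Z = 5.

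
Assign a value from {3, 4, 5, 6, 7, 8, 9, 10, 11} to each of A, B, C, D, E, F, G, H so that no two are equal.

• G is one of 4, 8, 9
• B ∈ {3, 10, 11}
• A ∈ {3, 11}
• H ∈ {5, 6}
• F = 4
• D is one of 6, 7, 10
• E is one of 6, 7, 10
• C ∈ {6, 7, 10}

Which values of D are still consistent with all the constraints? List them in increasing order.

6, 7, 10

F's domain is down to {4}, so F = 4. Eliminate 4 elsewhere: G.
C, D, E share exactly the 3 values {6, 7, 10}; by pigeonhole those values go to them, so strike 6, 7, 10 from B, H.
H's domain is down to {5}, so H = 5.
No further eliminations apply; D can still be any of 6, 7, 10.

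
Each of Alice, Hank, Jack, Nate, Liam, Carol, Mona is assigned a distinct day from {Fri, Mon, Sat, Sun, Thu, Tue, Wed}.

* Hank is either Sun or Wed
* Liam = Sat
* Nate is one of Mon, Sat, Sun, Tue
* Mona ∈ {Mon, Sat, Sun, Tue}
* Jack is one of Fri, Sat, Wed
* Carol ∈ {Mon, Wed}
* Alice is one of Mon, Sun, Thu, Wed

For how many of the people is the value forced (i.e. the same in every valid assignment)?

3

Liam has just one choice, so Liam = Sat. Eliminate Sat elsewhere: Jack, Nate, Mona.
The 6 still-open variables together cover exactly {Fri, Mon, Sun, Thu, Tue, Wed} — 6 values for 6 variables — and Fri appears only in Jack's list, so Jack = Fri.
The 5 still-open variables draw from only 5 values {Mon, Sun, Thu, Tue, Wed}, so each is used; only Alice can be Thu, hence Alice = Thu.
Determined: Alice=Thu, Jack=Fri, Liam=Sat. The other people each still have more than one consistent value. That makes 3.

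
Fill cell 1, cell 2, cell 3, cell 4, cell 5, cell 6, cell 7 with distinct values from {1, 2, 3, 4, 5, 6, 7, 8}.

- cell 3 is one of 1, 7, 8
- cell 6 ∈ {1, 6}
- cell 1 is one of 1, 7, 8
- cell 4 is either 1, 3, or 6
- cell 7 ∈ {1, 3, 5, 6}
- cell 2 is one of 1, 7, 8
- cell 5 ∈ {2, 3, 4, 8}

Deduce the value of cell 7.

5

cell 1, cell 2, cell 3 share exactly the 3 values {1, 7, 8}; by pigeonhole those values go to them, so strike 1, 7, 8 from cell 4, cell 5, cell 6, cell 7.
cell 6's domain is down to {6}, so cell 6 = 6. Eliminate 6 elsewhere: cell 4, cell 7.
That leaves cell 4 = 3. So cell 5, cell 7 can't be 3.
So cell 7 = 5.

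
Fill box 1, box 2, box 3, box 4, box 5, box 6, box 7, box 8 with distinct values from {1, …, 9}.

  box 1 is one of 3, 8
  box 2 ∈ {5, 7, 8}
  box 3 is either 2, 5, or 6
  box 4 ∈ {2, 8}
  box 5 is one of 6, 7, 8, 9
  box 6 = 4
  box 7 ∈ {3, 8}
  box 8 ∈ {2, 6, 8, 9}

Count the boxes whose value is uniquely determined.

box 6 must be 4 (only option left).
The 2 variables box 1 and box 7 are confined to {3, 8}, which locks those values in; drop them from box 2, box 4, box 5, box 8.
box 4's domain is down to {2}, so box 4 = 2. So box 3, box 8 can't be 2.
Determined: box 4=2, box 6=4. The other boxes each still have more than one consistent value. That makes 2.

2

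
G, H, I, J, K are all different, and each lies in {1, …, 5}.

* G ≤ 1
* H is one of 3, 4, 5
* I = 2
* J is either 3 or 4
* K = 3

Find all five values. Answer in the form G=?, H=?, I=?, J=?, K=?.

G=1, H=5, I=2, J=4, K=3

G's domain is down to {1}, so G = 1.
I's domain is down to {2}, so I = 2.
K's domain is down to {3}, so K = 3. Eliminate 3 elsewhere: H, J.
J must be 4 (only option left). Eliminate 4 elsewhere: H.
H's domain is down to {5}, so H = 5.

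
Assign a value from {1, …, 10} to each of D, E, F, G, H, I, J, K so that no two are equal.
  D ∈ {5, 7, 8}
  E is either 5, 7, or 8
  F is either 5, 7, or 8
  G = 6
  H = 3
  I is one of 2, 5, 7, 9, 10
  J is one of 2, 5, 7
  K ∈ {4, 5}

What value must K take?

G has just one choice, so G = 6.
That leaves H = 3.
D, E, F between them cover only {5, 7, 8} — a naked triple. Remove those values from I, J, K.
So K = 4.

4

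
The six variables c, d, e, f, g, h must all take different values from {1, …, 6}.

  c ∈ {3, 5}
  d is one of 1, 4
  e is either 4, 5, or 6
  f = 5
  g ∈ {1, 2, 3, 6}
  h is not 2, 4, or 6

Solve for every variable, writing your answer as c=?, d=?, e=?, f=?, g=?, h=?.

c=3, d=4, e=6, f=5, g=2, h=1

f must be 5 (only option left). Remove 5 from c, e, h.
c's domain is down to {3}, so c = 3. Remove 3 from g, h.
h has just one choice, so h = 1. Strike 1 from d, g.
That leaves d = 4. Strike 4 from e.
e must be 6 (only option left). Eliminate 6 elsewhere: g.
That leaves g = 2.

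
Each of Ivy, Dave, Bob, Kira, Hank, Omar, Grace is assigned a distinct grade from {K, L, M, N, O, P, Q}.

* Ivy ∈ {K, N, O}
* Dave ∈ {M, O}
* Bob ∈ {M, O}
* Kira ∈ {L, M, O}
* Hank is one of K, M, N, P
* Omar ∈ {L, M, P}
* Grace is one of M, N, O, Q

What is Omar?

Among the 7 variables, Q fits only Grace (and all 7 values in {K, L, M, N, O, P, Q} must be used), so Grace = Q.
Dave and Bob share exactly the 2 values {M, O}; by pigeonhole those values go to them, so strike M, O from Ivy, Kira, Hank, Omar.
That leaves Kira = L. Remove L from Omar.
So Omar = P.

P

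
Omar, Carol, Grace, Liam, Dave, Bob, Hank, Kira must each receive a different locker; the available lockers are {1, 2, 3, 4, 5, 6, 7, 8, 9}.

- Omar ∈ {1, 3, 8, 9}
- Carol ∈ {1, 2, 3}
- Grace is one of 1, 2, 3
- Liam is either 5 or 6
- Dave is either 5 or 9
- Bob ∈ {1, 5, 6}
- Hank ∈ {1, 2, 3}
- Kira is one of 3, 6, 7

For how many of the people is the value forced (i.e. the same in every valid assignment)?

The 8 variables together cover exactly {1, 2, 3, 5, 6, 7, 8, 9} — 8 values for 8 variables — and 7 appears only in Kira's list, so Kira = 7.
The 7 still-open variables together cover exactly {1, 2, 3, 5, 6, 8, 9} — 7 values for 7 variables — and 8 appears only in Omar's list, so Omar = 8.
The 6 still-open variables draw from only 6 values {1, 2, 3, 5, 6, 9}, so each is used; only Dave can be 9, hence Dave = 9.
Carol, Grace, Hank between them cover only {1, 2, 3} — a naked triple. Remove those values from Bob.
Determined: Omar=8, Dave=9, Kira=7. The other people each still have more than one consistent value. That makes 3.

3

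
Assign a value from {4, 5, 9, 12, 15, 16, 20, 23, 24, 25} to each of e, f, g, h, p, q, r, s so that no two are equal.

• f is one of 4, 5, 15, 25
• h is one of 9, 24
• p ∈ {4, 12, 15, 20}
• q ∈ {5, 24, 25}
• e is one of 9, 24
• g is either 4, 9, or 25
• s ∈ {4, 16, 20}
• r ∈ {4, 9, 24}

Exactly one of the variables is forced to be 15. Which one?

The 2 variables e and h are confined to {9, 24}, which locks those values in; drop them from g, q, r.
r must be 4 (only option left). Strike 4 from f, g, p, s.
g has just one choice, so g = 25. So f, q can't be 25.
q has just one choice, so q = 5. Remove 5 from f.
So 15 goes to f.

f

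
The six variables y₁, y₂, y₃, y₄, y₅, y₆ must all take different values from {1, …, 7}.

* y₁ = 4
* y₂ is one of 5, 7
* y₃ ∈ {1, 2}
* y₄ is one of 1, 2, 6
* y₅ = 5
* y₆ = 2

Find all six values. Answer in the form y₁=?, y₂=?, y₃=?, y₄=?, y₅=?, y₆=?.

y₁=4, y₂=7, y₃=1, y₄=6, y₅=5, y₆=2

y₁ has just one choice, so y₁ = 4.
That leaves y₅ = 5. So y₂ can't be 5.
y₆ must be 2 (only option left). Eliminate 2 elsewhere: y₃, y₄.
y₂ has just one choice, so y₂ = 7.
y₃ must be 1 (only option left). Remove 1 from y₄.
y₄ must be 6 (only option left).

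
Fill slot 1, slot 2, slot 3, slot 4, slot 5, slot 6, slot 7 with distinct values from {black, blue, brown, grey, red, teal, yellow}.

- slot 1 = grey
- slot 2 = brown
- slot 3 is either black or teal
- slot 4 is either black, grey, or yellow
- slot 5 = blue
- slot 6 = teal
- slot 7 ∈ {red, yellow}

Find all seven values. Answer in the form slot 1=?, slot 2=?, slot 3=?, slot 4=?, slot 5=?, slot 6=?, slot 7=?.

slot 1=grey, slot 2=brown, slot 3=black, slot 4=yellow, slot 5=blue, slot 6=teal, slot 7=red

slot 1 must be grey (only option left). So slot 4 can't be grey.
slot 2 has just one choice, so slot 2 = brown.
slot 5's domain is down to {blue}, so slot 5 = blue.
slot 6 must be teal (only option left). Remove teal from slot 3.
That leaves slot 3 = black. Strike black from slot 4.
slot 4 has just one choice, so slot 4 = yellow. So slot 7 can't be yellow.
slot 7's domain is down to {red}, so slot 7 = red.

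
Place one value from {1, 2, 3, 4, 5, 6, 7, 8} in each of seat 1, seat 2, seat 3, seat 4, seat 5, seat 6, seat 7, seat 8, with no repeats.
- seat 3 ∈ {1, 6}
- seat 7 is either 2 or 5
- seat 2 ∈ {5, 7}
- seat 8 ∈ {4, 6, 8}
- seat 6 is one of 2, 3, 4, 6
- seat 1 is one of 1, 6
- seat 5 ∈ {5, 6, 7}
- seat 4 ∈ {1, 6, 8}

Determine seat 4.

The 8 variables together cover exactly {1, 2, 3, 4, 5, 6, 7, 8} — 8 values for 8 variables — and 3 appears only in seat 6's list, so seat 6 = 3.
Among the 7 still-open variables, 2 fits only seat 7 (and all 7 values in {1, 2, 4, 5, 6, 7, 8} must be used), so seat 7 = 2.
The 6 still-open variables together cover exactly {1, 4, 5, 6, 7, 8} — 6 values for 6 variables — and 4 appears only in seat 8's list, so seat 8 = 4.
The 5 still-open variables draw from only 5 values {1, 5, 6, 7, 8}, so each is used; only seat 4 can be 8, hence seat 4 = 8.

8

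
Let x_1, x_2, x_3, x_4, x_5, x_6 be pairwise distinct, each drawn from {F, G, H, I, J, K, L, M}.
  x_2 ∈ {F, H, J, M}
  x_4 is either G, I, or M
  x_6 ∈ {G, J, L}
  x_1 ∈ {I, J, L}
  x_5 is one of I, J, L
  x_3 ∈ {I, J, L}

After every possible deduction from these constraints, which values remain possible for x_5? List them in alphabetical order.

x_1, x_3, x_5 between them cover only {I, J, L} — a naked triple. Remove those values from x_2, x_4, x_6.
x_6's domain is down to {G}, so x_6 = G. Strike G from x_4.
x_4's domain is down to {M}, so x_4 = M. Remove M from x_2.
No further eliminations apply; x_5 can still be any of I, J, L.

I, J, L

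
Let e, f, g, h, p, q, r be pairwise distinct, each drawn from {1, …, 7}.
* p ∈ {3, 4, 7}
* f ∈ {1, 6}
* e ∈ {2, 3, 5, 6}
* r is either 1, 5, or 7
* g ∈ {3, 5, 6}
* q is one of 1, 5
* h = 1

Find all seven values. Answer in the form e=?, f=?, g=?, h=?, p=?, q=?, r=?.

h has just one choice, so h = 1. Eliminate 1 elsewhere: f, q, r.
q has just one choice, so q = 5. So e, g, r can't be 5.
r must be 7 (only option left). So p can't be 7.
f has just one choice, so f = 6. Strike 6 from e, g.
g has just one choice, so g = 3. Remove 3 from e, p.
p's domain is down to {4}, so p = 4.
e must be 2 (only option left).

e=2, f=6, g=3, h=1, p=4, q=5, r=7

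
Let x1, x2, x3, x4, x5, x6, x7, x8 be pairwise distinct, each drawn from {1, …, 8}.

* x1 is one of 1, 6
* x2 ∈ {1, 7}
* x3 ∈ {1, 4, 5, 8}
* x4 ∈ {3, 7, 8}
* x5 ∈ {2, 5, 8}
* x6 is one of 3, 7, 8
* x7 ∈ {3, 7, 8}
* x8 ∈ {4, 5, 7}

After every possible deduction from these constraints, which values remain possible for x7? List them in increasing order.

3, 7, 8

The 8 variables draw from only 8 values {1, 2, 3, 4, 5, 6, 7, 8}, so each is used; only x5 can be 2, hence x5 = 2.
Among the 7 still-open variables, 6 fits only x1 (and all 7 values in {1, 3, 4, 5, 6, 7, 8} must be used), so x1 = 6.
The 3 variables x4, x6, x7 are confined to {3, 7, 8}, which locks those values in; drop them from x2, x3, x8.
x2 has just one choice, so x2 = 1. Remove 1 from x3.
No further eliminations apply; x7 can still be any of 3, 7, 8.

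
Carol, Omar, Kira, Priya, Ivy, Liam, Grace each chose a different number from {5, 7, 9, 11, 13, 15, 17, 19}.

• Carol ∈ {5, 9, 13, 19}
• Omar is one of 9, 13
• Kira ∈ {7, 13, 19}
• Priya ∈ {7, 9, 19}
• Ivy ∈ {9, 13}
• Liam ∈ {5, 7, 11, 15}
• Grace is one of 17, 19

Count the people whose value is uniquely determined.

Omar and Ivy share exactly the 2 values {9, 13}; by pigeonhole those values go to them, so strike 9, 13 from Carol, Kira, Priya.
The 2 variables Kira and Priya are confined to {7, 19}, which locks those values in; drop them from Carol, Liam, Grace.
That leaves Carol = 5. Eliminate 5 elsewhere: Liam.
Grace must be 17 (only option left).
Determined: Carol=5, Grace=17. The other people each still have more than one consistent value. That makes 2.

2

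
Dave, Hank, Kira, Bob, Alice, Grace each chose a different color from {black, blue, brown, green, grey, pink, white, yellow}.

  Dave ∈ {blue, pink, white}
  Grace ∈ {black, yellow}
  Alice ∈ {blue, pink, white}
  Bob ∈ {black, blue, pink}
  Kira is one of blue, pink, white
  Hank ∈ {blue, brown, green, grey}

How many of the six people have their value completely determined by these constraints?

The 3 variables Dave, Kira, Alice are confined to {blue, pink, white}, which locks those values in; drop them from Hank, Bob.
That leaves Bob = black. Strike black from Grace.
Grace must be yellow (only option left).
Determined: Bob=black, Grace=yellow. The other people each still have more than one consistent value. That makes 2.

2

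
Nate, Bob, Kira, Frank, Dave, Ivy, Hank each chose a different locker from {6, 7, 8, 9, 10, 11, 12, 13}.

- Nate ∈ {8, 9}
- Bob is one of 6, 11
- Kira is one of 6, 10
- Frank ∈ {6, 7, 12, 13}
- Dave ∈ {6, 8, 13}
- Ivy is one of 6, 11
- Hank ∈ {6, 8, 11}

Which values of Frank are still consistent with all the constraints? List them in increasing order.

The 2 variables Bob and Ivy are confined to {6, 11}, which locks those values in; drop them from Kira, Frank, Dave, Hank.
Kira has just one choice, so Kira = 10.
That leaves Hank = 8. Remove 8 from Nate, Dave.
That leaves Nate = 9.
That leaves Dave = 13. Eliminate 13 elsewhere: Frank.
No further eliminations apply; Frank can still be any of 7, 12.

7, 12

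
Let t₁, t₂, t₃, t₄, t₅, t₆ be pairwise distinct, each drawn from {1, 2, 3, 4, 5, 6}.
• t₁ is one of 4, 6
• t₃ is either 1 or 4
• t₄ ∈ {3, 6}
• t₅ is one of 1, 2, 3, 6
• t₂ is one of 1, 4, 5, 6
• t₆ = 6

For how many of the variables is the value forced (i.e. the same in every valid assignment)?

t₆ must be 6 (only option left). So t₁, t₂, t₄, t₅ can't be 6.
t₁ has just one choice, so t₁ = 4. Strike 4 from t₂, t₃.
t₃'s domain is down to {1}, so t₃ = 1. So t₂, t₅ can't be 1.
t₄ has just one choice, so t₄ = 3. Strike 3 from t₅.
t₅ must be 2 (only option left).
t₂'s domain is down to {5}, so t₂ = 5.
Every variable is fixed: t₁=4, t₂=5, t₃=1, t₄=3, t₅=2, t₆=6. That makes 6.

6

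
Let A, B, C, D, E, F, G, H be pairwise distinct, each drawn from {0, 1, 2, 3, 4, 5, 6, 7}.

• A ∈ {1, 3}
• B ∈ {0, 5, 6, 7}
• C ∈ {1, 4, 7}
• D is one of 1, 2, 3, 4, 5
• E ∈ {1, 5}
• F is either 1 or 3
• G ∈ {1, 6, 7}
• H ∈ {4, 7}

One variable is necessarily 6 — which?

G

The 8 variables draw from only 8 values {0, 1, 2, 3, 4, 5, 6, 7}, so each is used; only B can be 0, hence B = 0.
The 7 still-open variables together cover exactly {1, 2, 3, 4, 5, 6, 7} — 7 values for 7 variables — and 2 appears only in D's list, so D = 2.
The 6 still-open variables together cover exactly {1, 3, 4, 5, 6, 7} — 6 values for 6 variables — and 5 appears only in E's list, so E = 5.
The 5 still-open variables together cover exactly {1, 3, 4, 6, 7} — 5 values for 5 variables — and 6 appears only in G's list, so G = 6.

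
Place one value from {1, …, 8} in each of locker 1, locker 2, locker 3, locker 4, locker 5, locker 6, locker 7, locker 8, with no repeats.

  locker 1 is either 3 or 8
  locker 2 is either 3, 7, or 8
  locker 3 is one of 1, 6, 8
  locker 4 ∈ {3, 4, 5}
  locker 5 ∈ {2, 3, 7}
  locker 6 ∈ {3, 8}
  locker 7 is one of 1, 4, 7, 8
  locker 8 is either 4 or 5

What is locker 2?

The 8 variables draw from only 8 values {1, 2, 3, 4, 5, 6, 7, 8}, so each is used; only locker 5 can be 2, hence locker 5 = 2.
The 7 still-open variables together cover exactly {1, 3, 4, 5, 6, 7, 8} — 7 values for 7 variables — and 6 appears only in locker 3's list, so locker 3 = 6.
Among the 6 still-open variables, 1 fits only locker 7 (and all 6 values in {1, 3, 4, 5, 7, 8} must be used), so locker 7 = 1.
The 5 still-open variables together cover exactly {3, 4, 5, 7, 8} — 5 values for 5 variables — and 7 appears only in locker 2's list, so locker 2 = 7.

7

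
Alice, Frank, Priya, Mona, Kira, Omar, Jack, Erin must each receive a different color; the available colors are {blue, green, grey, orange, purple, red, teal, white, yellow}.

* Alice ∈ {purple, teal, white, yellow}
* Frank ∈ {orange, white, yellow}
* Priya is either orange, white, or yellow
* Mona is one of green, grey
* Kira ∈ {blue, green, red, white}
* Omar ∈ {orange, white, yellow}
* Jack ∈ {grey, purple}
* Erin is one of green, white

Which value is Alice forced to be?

Frank, Priya, Omar share exactly the 3 values {orange, white, yellow}; by pigeonhole those values go to them, so strike orange, white, yellow from Alice, Kira, Erin.
Erin has just one choice, so Erin = green. Strike green from Mona, Kira.
Mona has just one choice, so Mona = grey. Strike grey from Jack.
Jack has just one choice, so Jack = purple. So Alice can't be purple.
So Alice = teal.

teal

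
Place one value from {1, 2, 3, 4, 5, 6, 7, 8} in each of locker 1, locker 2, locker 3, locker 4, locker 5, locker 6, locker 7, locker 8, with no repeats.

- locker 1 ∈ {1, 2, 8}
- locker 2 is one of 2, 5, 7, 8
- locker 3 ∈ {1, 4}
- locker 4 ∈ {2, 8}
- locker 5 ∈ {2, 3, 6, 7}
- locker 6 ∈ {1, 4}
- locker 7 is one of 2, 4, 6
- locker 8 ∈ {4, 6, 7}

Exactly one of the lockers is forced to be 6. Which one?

locker 7

The 8 variables draw from only 8 values {1, 2, 3, 4, 5, 6, 7, 8}, so each is used; only locker 5 can be 3, hence locker 5 = 3.
Among the 7 still-open variables, 5 fits only locker 2 (and all 7 values in {1, 2, 4, 5, 6, 7, 8} must be used), so locker 2 = 5.
The 6 still-open variables draw from only 6 values {1, 2, 4, 6, 7, 8}, so each is used; only locker 8 can be 7, hence locker 8 = 7.
The 5 still-open variables draw from only 5 values {1, 2, 4, 6, 8}, so each is used; only locker 7 can be 6, hence locker 7 = 6.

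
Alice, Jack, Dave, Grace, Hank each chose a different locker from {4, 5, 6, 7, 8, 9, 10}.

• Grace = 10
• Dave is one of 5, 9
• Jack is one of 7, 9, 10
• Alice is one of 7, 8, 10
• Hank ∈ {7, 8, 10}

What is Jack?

Grace has just one choice, so Grace = 10. Strike 10 from Alice, Jack, Hank.
The 4 still-open variables together cover exactly {5, 7, 8, 9} — 4 values for 4 variables — and 5 appears only in Dave's list, so Dave = 5.
The 3 still-open variables together cover exactly {7, 8, 9} — 3 values for 3 variables — and 9 appears only in Jack's list, so Jack = 9.

9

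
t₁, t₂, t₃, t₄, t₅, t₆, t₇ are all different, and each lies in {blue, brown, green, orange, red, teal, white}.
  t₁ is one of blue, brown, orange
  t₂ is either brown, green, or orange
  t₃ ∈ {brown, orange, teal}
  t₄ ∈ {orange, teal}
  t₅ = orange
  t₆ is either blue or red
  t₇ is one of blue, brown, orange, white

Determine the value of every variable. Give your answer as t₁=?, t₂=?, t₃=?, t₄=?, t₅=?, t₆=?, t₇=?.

t₁=blue, t₂=green, t₃=brown, t₄=teal, t₅=orange, t₆=red, t₇=white

t₅ has just one choice, so t₅ = orange. So t₁, t₂, t₃, t₄, t₇ can't be orange.
That leaves t₄ = teal. Eliminate teal elsewhere: t₃.
That leaves t₃ = brown. Strike brown from t₁, t₂, t₇.
t₁ must be blue (only option left). Eliminate blue elsewhere: t₆, t₇.
t₂ must be green (only option left).
That leaves t₆ = red.
t₇ has just one choice, so t₇ = white.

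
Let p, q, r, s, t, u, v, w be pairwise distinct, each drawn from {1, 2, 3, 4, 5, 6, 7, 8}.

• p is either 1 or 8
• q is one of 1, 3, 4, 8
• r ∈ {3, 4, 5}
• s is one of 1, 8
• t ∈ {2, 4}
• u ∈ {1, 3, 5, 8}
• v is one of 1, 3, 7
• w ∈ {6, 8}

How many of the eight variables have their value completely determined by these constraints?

3

Among the 8 variables, 2 fits only t (and all 8 values in {1, 2, 3, 4, 5, 6, 7, 8} must be used), so t = 2.
The 7 still-open variables together cover exactly {1, 3, 4, 5, 6, 7, 8} — 7 values for 7 variables — and 6 appears only in w's list, so w = 6.
Among the 6 still-open variables, 7 fits only v (and all 6 values in {1, 3, 4, 5, 7, 8} must be used), so v = 7.
The 2 variables p and s are confined to {1, 8}, which locks those values in; drop them from q, u.
Determined: t=2, v=7, w=6. The other variables each still have more than one consistent value. That makes 3.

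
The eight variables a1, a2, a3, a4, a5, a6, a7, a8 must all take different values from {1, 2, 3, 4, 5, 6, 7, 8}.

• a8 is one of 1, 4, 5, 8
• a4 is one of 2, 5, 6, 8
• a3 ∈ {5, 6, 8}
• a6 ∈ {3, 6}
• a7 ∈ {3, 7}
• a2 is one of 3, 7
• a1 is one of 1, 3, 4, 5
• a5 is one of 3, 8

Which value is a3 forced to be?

The 8 variables together cover exactly {1, 2, 3, 4, 5, 6, 7, 8} — 8 values for 8 variables — and 2 appears only in a4's list, so a4 = 2.
a2 and a7 between them cover only {3, 7} — a naked pair. Remove those values from a1, a5, a6.
That leaves a5 = 8. Eliminate 8 elsewhere: a3, a8.
a6 must be 6 (only option left). Eliminate 6 elsewhere: a3.
So a3 = 5.

5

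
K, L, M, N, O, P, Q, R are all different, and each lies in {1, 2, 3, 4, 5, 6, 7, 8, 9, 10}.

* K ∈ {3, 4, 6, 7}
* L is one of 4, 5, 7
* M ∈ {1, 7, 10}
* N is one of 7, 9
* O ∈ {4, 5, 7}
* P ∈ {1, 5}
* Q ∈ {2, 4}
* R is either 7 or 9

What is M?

N and R share exactly the 2 values {7, 9}; by pigeonhole those values go to them, so strike 7, 9 from K, L, M, O.
L and O between them cover only {4, 5} — a naked pair. Remove those values from K, P, Q.
P must be 1 (only option left). Strike 1 from M.
So M = 10.

10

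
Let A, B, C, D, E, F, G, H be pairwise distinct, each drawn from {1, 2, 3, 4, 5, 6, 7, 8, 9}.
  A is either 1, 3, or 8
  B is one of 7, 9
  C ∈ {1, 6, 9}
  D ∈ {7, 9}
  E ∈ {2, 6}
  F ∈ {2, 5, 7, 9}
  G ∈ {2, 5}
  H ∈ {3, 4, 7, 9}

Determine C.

B and D share exactly the 2 values {7, 9}; by pigeonhole those values go to them, so strike 7, 9 from C, F, H.
F and G share exactly the 2 values {2, 5}; by pigeonhole those values go to them, so strike 2, 5 from E.
E has just one choice, so E = 6. Strike 6 from C.
So C = 1.

1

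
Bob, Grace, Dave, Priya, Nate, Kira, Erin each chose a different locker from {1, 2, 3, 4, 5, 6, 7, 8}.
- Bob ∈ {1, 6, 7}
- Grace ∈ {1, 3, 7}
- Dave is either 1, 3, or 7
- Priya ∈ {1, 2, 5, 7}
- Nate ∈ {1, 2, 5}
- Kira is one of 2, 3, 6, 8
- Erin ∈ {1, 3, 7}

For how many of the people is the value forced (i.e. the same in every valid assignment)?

The 7 variables together cover exactly {1, 2, 3, 5, 6, 7, 8} — 7 values for 7 variables — and 8 appears only in Kira's list, so Kira = 8.
The 6 still-open variables together cover exactly {1, 2, 3, 5, 6, 7} — 6 values for 6 variables — and 6 appears only in Bob's list, so Bob = 6.
Grace, Dave, Erin between them cover only {1, 3, 7} — a naked triple. Remove those values from Priya, Nate.
Determined: Bob=6, Kira=8. The other people each still have more than one consistent value. That makes 2.

2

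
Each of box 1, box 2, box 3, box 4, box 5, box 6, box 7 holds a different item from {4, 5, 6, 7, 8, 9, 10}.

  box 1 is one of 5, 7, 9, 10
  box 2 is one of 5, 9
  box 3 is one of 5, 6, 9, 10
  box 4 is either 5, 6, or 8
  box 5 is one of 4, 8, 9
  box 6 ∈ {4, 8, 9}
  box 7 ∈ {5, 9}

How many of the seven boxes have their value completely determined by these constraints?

3

The 7 variables together cover exactly {4, 5, 6, 7, 8, 9, 10} — 7 values for 7 variables — and 7 appears only in box 1's list, so box 1 = 7.
The 6 still-open variables together cover exactly {4, 5, 6, 8, 9, 10} — 6 values for 6 variables — and 10 appears only in box 3's list, so box 3 = 10.
Among the 5 still-open variables, 6 fits only box 4 (and all 5 values in {4, 5, 6, 8, 9} must be used), so box 4 = 6.
The 2 variables box 2 and box 7 are confined to {5, 9}, which locks those values in; drop them from box 5, box 6.
Determined: box 1=7, box 3=10, box 4=6. The other boxes each still have more than one consistent value. That makes 3.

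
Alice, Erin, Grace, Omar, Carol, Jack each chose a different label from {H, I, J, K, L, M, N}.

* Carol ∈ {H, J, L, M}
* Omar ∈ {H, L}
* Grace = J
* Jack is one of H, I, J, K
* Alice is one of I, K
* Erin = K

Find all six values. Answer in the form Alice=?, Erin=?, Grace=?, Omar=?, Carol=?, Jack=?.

Erin must be K (only option left). Eliminate K elsewhere: Alice, Jack.
Grace has just one choice, so Grace = J. Strike J from Carol, Jack.
Alice's domain is down to {I}, so Alice = I. Strike I from Jack.
Jack must be H (only option left). Strike H from Omar, Carol.
Omar's domain is down to {L}, so Omar = L. Eliminate L elsewhere: Carol.
Carol's domain is down to {M}, so Carol = M.

Alice=I, Erin=K, Grace=J, Omar=L, Carol=M, Jack=H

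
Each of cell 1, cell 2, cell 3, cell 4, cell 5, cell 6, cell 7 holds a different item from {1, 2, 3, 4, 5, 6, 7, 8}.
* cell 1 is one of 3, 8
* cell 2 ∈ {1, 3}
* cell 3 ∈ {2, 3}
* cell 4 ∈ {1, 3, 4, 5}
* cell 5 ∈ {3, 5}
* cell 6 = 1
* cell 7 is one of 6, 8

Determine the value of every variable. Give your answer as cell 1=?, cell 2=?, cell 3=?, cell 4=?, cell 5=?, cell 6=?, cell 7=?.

cell 1=8, cell 2=3, cell 3=2, cell 4=4, cell 5=5, cell 6=1, cell 7=6

cell 6 has just one choice, so cell 6 = 1. Strike 1 from cell 2, cell 4.
cell 2's domain is down to {3}, so cell 2 = 3. So cell 1, cell 3, cell 4, cell 5 can't be 3.
cell 3's domain is down to {2}, so cell 3 = 2.
cell 5's domain is down to {5}, so cell 5 = 5. Remove 5 from cell 4.
cell 1's domain is down to {8}, so cell 1 = 8. Remove 8 from cell 7.
cell 4 must be 4 (only option left).
cell 7 must be 6 (only option left).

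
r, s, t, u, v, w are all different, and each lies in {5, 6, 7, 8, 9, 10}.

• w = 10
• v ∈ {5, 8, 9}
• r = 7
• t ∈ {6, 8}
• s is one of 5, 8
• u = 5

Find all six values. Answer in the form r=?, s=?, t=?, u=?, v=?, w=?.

r has just one choice, so r = 7.
u's domain is down to {5}, so u = 5. So s, v can't be 5.
w's domain is down to {10}, so w = 10.
That leaves s = 8. Remove 8 from t, v.
t must be 6 (only option left).
That leaves v = 9.

r=7, s=8, t=6, u=5, v=9, w=10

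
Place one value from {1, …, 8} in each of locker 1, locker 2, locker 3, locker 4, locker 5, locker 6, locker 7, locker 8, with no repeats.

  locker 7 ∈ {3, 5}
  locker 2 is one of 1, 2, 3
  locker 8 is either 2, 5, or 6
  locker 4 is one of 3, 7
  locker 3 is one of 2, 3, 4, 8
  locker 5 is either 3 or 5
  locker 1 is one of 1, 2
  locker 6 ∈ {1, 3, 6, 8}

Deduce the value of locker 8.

6

The 8 variables draw from only 8 values {1, 2, 3, 4, 5, 6, 7, 8}, so each is used; only locker 3 can be 4, hence locker 3 = 4.
Among the 7 still-open variables, 7 fits only locker 4 (and all 7 values in {1, 2, 3, 5, 6, 7, 8} must be used), so locker 4 = 7.
The 6 still-open variables together cover exactly {1, 2, 3, 5, 6, 8} — 6 values for 6 variables — and 8 appears only in locker 6's list, so locker 6 = 8.
The 5 still-open variables draw from only 5 values {1, 2, 3, 5, 6}, so each is used; only locker 8 can be 6, hence locker 8 = 6.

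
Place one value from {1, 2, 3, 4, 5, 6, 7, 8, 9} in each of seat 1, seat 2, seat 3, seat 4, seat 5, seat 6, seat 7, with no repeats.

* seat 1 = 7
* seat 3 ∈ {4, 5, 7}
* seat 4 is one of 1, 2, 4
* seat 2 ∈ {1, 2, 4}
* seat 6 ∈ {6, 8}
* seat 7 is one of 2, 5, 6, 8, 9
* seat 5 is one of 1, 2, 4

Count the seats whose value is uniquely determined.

2

seat 1's domain is down to {7}, so seat 1 = 7. Remove 7 from seat 3.
The 3 variables seat 2, seat 4, seat 5 are confined to {1, 2, 4}, which locks those values in; drop them from seat 3, seat 7.
seat 3 must be 5 (only option left). So seat 7 can't be 5.
Determined: seat 1=7, seat 3=5. The other seats each still have more than one consistent value. That makes 2.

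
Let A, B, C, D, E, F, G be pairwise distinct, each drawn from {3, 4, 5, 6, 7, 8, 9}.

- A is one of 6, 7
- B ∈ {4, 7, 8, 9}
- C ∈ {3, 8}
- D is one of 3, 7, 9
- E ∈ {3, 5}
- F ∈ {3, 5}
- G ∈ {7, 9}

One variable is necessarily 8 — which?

The 7 variables together cover exactly {3, 4, 5, 6, 7, 8, 9} — 7 values for 7 variables — and 4 appears only in B's list, so B = 4.
The 6 still-open variables draw from only 6 values {3, 5, 6, 7, 8, 9}, so each is used; only A can be 6, hence A = 6.
The 5 still-open variables draw from only 5 values {3, 5, 7, 8, 9}, so each is used; only C can be 8, hence C = 8.

C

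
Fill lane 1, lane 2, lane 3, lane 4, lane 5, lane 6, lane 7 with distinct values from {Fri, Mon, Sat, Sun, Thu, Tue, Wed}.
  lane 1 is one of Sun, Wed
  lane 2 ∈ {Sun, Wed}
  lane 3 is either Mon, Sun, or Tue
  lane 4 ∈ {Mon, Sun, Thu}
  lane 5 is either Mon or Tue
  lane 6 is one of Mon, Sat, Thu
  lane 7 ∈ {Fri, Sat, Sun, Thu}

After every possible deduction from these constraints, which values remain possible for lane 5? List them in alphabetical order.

The 7 variables draw from only 7 values {Fri, Mon, Sat, Sun, Thu, Tue, Wed}, so each is used; only lane 7 can be Fri, hence lane 7 = Fri.
Among the 6 still-open variables, Sat fits only lane 6 (and all 6 values in {Mon, Sat, Sun, Thu, Tue, Wed} must be used), so lane 6 = Sat.
Among the 5 still-open variables, Thu fits only lane 4 (and all 5 values in {Mon, Sun, Thu, Tue, Wed} must be used), so lane 4 = Thu.
lane 1 and lane 2 between them cover only {Sun, Wed} — a naked pair. Remove those values from lane 3.
No further eliminations apply; lane 5 can still be any of Mon, Tue.

Mon, Tue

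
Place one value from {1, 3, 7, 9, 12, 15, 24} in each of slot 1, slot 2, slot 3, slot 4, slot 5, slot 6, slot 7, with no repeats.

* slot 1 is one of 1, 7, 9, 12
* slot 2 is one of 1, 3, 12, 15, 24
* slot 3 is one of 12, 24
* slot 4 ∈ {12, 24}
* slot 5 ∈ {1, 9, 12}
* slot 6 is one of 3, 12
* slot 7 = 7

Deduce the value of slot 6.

slot 7's domain is down to {7}, so slot 7 = 7. Strike 7 from slot 1.
The 6 still-open variables draw from only 6 values {1, 3, 9, 12, 15, 24}, so each is used; only slot 2 can be 15, hence slot 2 = 15.
The 5 still-open variables together cover exactly {1, 3, 9, 12, 24} — 5 values for 5 variables — and 3 appears only in slot 6's list, so slot 6 = 3.

3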